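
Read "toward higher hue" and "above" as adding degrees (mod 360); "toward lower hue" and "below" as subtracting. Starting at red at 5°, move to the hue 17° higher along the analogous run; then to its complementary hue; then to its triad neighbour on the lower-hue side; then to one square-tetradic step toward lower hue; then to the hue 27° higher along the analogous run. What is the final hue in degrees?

19°

+17° (analog 17° ↑): 5 + 17 = 22°
+180° (complement): 22 + 180 = 202°
−120° (triadic ↓): 202 − 120 = 82°
−90° (square ↓): 82 − 90 = -8 → -8 + 360 = 352°
+27° (analog 27° ↑): 352 + 27 = 379 → 379 − 360 = 19°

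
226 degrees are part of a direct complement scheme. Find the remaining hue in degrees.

The complement sits 180° across the wheel.
The full set through 226° is {46°, 226°}.
Given {226°}, the missing hue is 46°.

46°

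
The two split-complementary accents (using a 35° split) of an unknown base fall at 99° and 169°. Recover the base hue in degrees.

The accents sit 35° either side of the complement, so the complement is their short-arc midpoint on the wheel.
Short-arc midpoint of 99° and 169°: 134°.
Base is 180° from the complement: 134 − 180 = -46 → -46 + 360 = 314°

314°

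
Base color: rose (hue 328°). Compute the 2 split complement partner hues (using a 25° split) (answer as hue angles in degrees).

Split-complementary hues sit 25° either side of the complement.
Complement of 328°: 328 + 180 = 508 → 508 − 360 = 148°
148 − 25 = 123°
148 + 25 = 173°

123° and 173°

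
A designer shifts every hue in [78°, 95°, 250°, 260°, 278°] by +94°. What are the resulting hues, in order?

172°, 189°, 344°, 354°, 12°

78 + 94 = 172°
95 + 94 = 189°
250 + 94 = 344°
260 + 94 = 354°
278 + 94 = 372 → 372 − 360 = 12°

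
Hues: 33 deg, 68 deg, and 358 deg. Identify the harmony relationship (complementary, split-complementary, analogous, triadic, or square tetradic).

analogous

Sort the hues: 33°, 68°, 358°.
Successive gaps around the wheel: 35°, 290°, 35°.
A run of hues at equal small steps (35°) with one large closing gap is an analogous group.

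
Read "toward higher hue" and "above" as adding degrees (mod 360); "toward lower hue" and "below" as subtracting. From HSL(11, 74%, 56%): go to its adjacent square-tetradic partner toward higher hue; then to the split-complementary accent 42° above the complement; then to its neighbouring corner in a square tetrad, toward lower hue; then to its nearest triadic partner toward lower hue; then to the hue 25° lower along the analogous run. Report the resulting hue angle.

11 + 90 = 101°   (square ↑)
101 + 222 = 323°   (split-comp 42° ↑)
323 − 90 = 233°   (square ↓)
233 − 120 = 113°   (triadic ↓)
113 − 25 = 88°   (analog 25° ↓)

88°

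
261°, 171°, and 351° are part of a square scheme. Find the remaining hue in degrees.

A square tetradic scheme places four hues every 90°.
The full set through 171° is {81°, 171°, 261°, 351°}.
Given {171°, 261°, 351°}, the missing hue is 81°.

81°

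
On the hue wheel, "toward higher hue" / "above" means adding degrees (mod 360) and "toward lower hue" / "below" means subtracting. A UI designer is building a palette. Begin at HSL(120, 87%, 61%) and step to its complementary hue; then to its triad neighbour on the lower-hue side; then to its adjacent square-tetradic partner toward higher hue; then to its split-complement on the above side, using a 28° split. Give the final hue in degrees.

+180° (complement): 120 + 180 = 300°
−120° (triadic ↓): 300 − 120 = 180°
+90° (square ↑): 180 + 90 = 270°
+208° (split-comp 28° ↑): 270 + 208 = 478 → 478 − 360 = 118°

118°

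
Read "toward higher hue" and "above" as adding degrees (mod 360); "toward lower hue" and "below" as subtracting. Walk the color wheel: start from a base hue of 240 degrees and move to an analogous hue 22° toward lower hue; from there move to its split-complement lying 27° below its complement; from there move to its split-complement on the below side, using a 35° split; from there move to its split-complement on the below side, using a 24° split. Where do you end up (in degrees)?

analog 22° ↓ −22°: 240 − 22 = 218°
split-comp 27° ↓ +153°: 218 + 153 = 371 → 371 − 360 = 11°
split-comp 35° ↓ +145°: 11 + 145 = 156°
split-comp 24° ↓ +156°: 156 + 156 = 312°

312°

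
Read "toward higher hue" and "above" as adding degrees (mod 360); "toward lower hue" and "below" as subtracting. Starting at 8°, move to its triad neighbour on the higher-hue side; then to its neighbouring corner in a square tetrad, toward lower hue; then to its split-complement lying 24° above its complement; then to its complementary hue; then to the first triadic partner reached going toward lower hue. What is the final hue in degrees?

302°

8 + 120 = 128°   (triadic ↑)
128 − 90 = 38°   (square ↓)
38 + 204 = 242°   (split-comp 24° ↑)
242 + 180 = 422 → 422 − 360 = 62°   (complement)
62 − 120 = -58 → -58 + 360 = 302°   (triadic ↓)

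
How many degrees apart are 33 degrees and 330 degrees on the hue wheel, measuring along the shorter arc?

|33 − 330| = 297.
The shorter arc is 360 − 297 = 63°.

63°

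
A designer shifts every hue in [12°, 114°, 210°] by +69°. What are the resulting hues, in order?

81°, 183°, 279°

12 + 69 = 81°
114 + 69 = 183°
210 + 69 = 279°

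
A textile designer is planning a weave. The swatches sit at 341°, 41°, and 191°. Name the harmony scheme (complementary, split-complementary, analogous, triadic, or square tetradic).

split-complementary

Sort the hues: 41°, 191°, 341°.
Successive gaps around the wheel: 150°, 150°, 60°.
Two 150° gaps and one 60° gap — a base hue opposite a pair of accents 30° either side of its complement — is the split-complementary pattern.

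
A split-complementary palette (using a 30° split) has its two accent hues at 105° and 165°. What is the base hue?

The accents sit 30° either side of the complement, so the complement is their short-arc midpoint on the wheel.
Short-arc midpoint of 105° and 165°: 135°.
Base is 180° from the complement: 135 − 180 = -45 → -45 + 360 = 315°

315°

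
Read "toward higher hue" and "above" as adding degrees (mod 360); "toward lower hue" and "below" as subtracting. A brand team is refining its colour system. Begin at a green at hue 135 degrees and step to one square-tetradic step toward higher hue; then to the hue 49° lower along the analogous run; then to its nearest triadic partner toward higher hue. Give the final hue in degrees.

135 + 90 = 225°   (square ↑)
225 − 49 = 176°   (analog 49° ↓)
176 + 120 = 296°   (triadic ↑)

296°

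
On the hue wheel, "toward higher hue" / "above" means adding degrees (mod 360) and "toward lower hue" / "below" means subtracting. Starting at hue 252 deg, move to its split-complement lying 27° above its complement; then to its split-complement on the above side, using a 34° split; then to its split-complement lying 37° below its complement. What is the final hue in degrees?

96°

252 + 207 = 459 → 459 − 360 = 99°   (split-comp 27° ↑)
99 + 214 = 313°   (split-comp 34° ↑)
313 + 143 = 456 → 456 − 360 = 96°   (split-comp 37° ↓)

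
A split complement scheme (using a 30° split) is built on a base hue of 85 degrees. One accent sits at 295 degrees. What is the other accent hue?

235°

Split-complementary hues sit 30° either side of the complement.
Complement of the base 85°: 85 + 180 = 265°
The given accent 295° is 30° one side of 265°; the other accent sits 30° the other side: 265 − 30 = 235°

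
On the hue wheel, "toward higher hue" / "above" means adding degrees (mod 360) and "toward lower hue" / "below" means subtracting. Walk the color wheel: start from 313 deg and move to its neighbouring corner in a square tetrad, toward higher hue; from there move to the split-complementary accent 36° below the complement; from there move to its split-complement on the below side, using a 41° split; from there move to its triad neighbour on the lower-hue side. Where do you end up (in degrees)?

+90° (square ↑): 313 + 90 = 403 → 403 − 360 = 43°
+144° (split-comp 36° ↓): 43 + 144 = 187°
+139° (split-comp 41° ↓): 187 + 139 = 326°
−120° (triadic ↓): 326 − 120 = 206°

206°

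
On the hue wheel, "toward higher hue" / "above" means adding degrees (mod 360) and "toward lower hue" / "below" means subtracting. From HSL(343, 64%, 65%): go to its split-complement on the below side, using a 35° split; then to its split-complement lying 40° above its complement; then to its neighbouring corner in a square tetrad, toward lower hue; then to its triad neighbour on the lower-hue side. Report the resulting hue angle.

split-comp 35° ↓ +145°: 343 + 145 = 488 → 488 − 360 = 128°
split-comp 40° ↑ +220°: 128 + 220 = 348°
square ↓ −90°: 348 − 90 = 258°
triadic ↓ −120°: 258 − 120 = 138°

138°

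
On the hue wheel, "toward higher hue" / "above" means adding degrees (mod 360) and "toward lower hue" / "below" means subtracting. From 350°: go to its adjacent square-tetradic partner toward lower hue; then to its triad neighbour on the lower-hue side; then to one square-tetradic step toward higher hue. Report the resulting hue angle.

−90° (square ↓): 350 − 90 = 260°
−120° (triadic ↓): 260 − 120 = 140°
+90° (square ↑): 140 + 90 = 230°

230°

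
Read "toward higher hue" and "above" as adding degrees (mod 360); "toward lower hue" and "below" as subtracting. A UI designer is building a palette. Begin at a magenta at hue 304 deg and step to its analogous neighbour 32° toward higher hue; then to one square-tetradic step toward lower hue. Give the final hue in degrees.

304 + 32 = 336°   (analog 32° ↑)
336 − 90 = 246°   (square ↓)

246°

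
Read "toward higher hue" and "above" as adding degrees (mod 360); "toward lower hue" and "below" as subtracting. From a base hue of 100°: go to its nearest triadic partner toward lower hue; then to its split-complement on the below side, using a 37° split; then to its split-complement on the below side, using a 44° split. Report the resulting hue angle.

259°

−120° (triadic ↓): 100 − 120 = -20 → -20 + 360 = 340°
+143° (split-comp 37° ↓): 340 + 143 = 483 → 483 − 360 = 123°
+136° (split-comp 44° ↓): 123 + 136 = 259°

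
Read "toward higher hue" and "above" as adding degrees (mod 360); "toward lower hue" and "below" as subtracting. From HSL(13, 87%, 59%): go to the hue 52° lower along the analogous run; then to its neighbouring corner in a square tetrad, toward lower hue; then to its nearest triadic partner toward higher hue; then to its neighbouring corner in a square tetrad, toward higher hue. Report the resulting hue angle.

81°

analog 52° ↓ −52°: 13 − 52 = -39 → -39 + 360 = 321°
square ↓ −90°: 321 − 90 = 231°
triadic ↑ +120°: 231 + 120 = 351°
square ↑ +90°: 351 + 90 = 441 → 441 − 360 = 81°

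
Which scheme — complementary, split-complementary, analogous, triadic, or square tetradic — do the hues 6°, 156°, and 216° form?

split-complementary

Sort the hues: 6°, 156°, 216°.
Successive gaps around the wheel: 150°, 60°, 150°.
Two 150° gaps and one 60° gap — a base hue opposite a pair of accents 30° either side of its complement — is the split-complementary pattern.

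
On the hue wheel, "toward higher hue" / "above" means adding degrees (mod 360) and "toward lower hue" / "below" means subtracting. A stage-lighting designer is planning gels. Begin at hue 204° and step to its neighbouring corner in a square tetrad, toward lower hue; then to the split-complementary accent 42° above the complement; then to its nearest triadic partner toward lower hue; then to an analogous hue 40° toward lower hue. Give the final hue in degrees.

176°

−90° (square ↓): 204 − 90 = 114°
+222° (split-comp 42° ↑): 114 + 222 = 336°
−120° (triadic ↓): 336 − 120 = 216°
−40° (analog 40° ↓): 216 − 40 = 176°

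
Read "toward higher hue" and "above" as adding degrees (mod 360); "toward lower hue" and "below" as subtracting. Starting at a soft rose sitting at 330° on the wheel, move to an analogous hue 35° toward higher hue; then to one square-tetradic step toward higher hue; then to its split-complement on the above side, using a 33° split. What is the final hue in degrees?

308°

analog 35° ↑ +35°: 330 + 35 = 365 → 365 − 360 = 5°
square ↑ +90°: 5 + 90 = 95°
split-comp 33° ↑ +213°: 95 + 213 = 308°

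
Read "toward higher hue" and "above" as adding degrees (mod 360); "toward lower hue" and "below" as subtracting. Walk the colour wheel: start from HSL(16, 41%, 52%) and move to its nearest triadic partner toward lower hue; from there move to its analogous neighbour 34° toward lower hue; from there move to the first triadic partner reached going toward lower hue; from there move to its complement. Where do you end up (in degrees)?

282°

−120° (triadic ↓): 16 − 120 = -104 → -104 + 360 = 256°
−34° (analog 34° ↓): 256 − 34 = 222°
−120° (triadic ↓): 222 − 120 = 102°
+180° (complement): 102 + 180 = 282°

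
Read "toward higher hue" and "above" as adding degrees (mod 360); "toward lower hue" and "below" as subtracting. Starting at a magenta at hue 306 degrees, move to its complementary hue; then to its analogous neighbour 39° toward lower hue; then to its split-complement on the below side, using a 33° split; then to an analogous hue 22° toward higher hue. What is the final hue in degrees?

256°

306 + 180 = 486 → 486 − 360 = 126°   (complement)
126 − 39 = 87°   (analog 39° ↓)
87 + 147 = 234°   (split-comp 33° ↓)
234 + 22 = 256°   (analog 22° ↑)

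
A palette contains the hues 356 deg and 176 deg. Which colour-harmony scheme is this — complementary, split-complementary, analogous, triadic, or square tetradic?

Sort the hues: 176°, 356°.
Successive gaps around the wheel: 180°, 180°.
Two hues 180° apart are complementary.

complementary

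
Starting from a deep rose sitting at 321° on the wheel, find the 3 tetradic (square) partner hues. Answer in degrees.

A square tetradic scheme places four hues every 90°.
321 + 90 = 411 → 411 − 360 = 51°
321 + 180 = 501 → 501 − 360 = 141°
321 + 270 = 591 → 591 − 360 = 231°

51°, 141°, and 231°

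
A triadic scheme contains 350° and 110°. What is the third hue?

A triad spaces three hues 120° apart.
The full set is {110°, 230°, 350°}.

230°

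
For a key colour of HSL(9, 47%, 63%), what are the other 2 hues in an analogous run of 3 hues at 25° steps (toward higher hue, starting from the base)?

34° and 59°

Analogous hues sit every 25° along the wheel.
9 + 25 = 34°
9 + 50 = 59°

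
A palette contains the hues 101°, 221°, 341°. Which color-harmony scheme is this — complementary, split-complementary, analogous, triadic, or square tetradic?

triadic

Sort the hues: 101°, 221°, 341°.
Successive gaps around the wheel: 120°, 120°, 120°.
Three hues equally spaced 120° apart form a triad.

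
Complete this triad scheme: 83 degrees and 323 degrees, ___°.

A triad places three hues 120° apart.
The full set through 83° is {83°, 203°, 323°}.
Given {83°, 323°}, the missing hue is 203°.

203°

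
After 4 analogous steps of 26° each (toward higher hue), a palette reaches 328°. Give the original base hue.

224°

4 steps of 26° (toward higher hue) give a net shift of +104°.
Start = end − shift: 328 − 104 = 224°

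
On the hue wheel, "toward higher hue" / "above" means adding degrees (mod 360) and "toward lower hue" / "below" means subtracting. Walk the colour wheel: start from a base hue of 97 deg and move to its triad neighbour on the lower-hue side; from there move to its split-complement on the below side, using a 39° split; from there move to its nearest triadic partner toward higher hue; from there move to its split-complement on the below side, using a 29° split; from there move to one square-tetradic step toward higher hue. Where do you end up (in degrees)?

triadic ↓ −120°: 97 − 120 = -23 → -23 + 360 = 337°
split-comp 39° ↓ +141°: 337 + 141 = 478 → 478 − 360 = 118°
triadic ↑ +120°: 118 + 120 = 238°
split-comp 29° ↓ +151°: 238 + 151 = 389 → 389 − 360 = 29°
square ↑ +90°: 29 + 90 = 119°

119°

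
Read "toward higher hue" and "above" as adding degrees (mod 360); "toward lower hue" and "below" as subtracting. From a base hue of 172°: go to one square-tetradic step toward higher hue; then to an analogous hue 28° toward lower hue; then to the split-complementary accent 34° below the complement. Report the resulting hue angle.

+90° (square ↑): 172 + 90 = 262°
−28° (analog 28° ↓): 262 − 28 = 234°
+146° (split-comp 34° ↓): 234 + 146 = 380 → 380 − 360 = 20°

20°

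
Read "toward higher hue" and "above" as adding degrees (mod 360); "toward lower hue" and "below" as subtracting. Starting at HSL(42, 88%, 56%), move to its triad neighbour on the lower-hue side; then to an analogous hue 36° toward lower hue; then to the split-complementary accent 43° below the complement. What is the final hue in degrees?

23°

triadic ↓ −120°: 42 − 120 = -78 → -78 + 360 = 282°
analog 36° ↓ −36°: 282 − 36 = 246°
split-comp 43° ↓ +137°: 246 + 137 = 383 → 383 − 360 = 23°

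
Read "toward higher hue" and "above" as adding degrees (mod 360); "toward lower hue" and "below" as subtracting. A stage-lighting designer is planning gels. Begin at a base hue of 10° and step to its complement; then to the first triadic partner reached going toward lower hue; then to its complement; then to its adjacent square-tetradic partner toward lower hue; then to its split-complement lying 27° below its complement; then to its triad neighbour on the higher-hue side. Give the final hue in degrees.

73°

10 + 180 = 190°   (complement)
190 − 120 = 70°   (triadic ↓)
70 + 180 = 250°   (complement)
250 − 90 = 160°   (square ↓)
160 + 153 = 313°   (split-comp 27° ↓)
313 + 120 = 433 → 433 − 360 = 73°   (triadic ↑)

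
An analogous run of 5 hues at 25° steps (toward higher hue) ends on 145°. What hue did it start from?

45°

4 steps of 25° (toward higher hue) give a net shift of +100°.
Start = end − shift: 145 − 100 = 45°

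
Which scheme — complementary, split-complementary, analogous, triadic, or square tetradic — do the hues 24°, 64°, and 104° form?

analogous

Sort the hues: 24°, 64°, 104°.
Successive gaps around the wheel: 40°, 40°, 280°.
A run of hues at equal small steps (40°) with one large closing gap is an analogous group.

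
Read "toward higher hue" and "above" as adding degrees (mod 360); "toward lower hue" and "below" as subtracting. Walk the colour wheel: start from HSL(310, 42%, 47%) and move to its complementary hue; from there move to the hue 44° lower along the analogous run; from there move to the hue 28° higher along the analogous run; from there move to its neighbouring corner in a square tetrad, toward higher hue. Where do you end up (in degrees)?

204°

310 + 180 = 490 → 490 − 360 = 130°   (complement)
130 − 44 = 86°   (analog 44° ↓)
86 + 28 = 114°   (analog 28° ↑)
114 + 90 = 204°   (square ↑)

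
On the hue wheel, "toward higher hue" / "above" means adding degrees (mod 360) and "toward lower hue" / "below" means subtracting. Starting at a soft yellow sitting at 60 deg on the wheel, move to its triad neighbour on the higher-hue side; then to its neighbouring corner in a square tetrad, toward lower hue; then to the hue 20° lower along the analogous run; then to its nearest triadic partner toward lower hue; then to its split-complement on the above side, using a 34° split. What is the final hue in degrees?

+120° (triadic ↑): 60 + 120 = 180°
−90° (square ↓): 180 − 90 = 90°
−20° (analog 20° ↓): 90 − 20 = 70°
−120° (triadic ↓): 70 − 120 = -50 → -50 + 360 = 310°
+214° (split-comp 34° ↑): 310 + 214 = 524 → 524 − 360 = 164°

164°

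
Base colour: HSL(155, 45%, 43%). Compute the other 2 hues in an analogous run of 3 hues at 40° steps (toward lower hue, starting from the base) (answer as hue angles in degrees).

115° and 75°

Analogous hues sit every 40° along the wheel.
155 − 40 = 115°
155 − 80 = 75°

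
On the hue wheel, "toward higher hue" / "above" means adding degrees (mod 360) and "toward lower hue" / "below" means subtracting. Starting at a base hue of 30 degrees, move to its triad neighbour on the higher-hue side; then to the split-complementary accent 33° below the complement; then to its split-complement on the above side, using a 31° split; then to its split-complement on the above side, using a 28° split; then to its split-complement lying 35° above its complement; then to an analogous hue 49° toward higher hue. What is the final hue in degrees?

260°

+120° (triadic ↑): 30 + 120 = 150°
+147° (split-comp 33° ↓): 150 + 147 = 297°
+211° (split-comp 31° ↑): 297 + 211 = 508 → 508 − 360 = 148°
+208° (split-comp 28° ↑): 148 + 208 = 356°
+215° (split-comp 35° ↑): 356 + 215 = 571 → 571 − 360 = 211°
+49° (analog 49° ↑): 211 + 49 = 260°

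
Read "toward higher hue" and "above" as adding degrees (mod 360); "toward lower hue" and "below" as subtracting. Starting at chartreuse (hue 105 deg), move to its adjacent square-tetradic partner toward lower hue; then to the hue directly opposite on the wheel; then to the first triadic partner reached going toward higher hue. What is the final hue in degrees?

−90° (square ↓): 105 − 90 = 15°
+180° (complement): 15 + 180 = 195°
+120° (triadic ↑): 195 + 120 = 315°

315°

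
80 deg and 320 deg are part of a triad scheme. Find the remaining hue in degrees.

A triad places three hues 120° apart.
The full set through 80° is {80°, 200°, 320°}.
Given {80°, 320°}, the missing hue is 200°.

200°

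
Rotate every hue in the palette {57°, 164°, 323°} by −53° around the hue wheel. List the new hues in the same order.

4°, 111°, 270°

57 − 53 = 4°
164 − 53 = 111°
323 − 53 = 270°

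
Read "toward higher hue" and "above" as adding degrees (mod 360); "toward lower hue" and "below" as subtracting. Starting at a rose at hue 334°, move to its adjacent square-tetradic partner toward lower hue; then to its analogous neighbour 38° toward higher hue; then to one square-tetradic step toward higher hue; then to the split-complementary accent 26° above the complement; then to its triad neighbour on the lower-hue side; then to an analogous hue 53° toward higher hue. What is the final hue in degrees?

151°

square ↓ −90°: 334 − 90 = 244°
analog 38° ↑ +38°: 244 + 38 = 282°
square ↑ +90°: 282 + 90 = 372 → 372 − 360 = 12°
split-comp 26° ↑ +206°: 12 + 206 = 218°
triadic ↓ −120°: 218 − 120 = 98°
analog 53° ↑ +53°: 98 + 53 = 151°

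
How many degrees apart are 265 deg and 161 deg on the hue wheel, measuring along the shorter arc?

|265 − 161| = 104.
104 ≤ 180, so the shorter arc is 104°.

104°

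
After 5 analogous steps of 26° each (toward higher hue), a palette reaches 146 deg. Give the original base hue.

5 steps of 26° (toward higher hue) give a net shift of +130°.
Start = end − shift: 146 − 130 = 16°

16°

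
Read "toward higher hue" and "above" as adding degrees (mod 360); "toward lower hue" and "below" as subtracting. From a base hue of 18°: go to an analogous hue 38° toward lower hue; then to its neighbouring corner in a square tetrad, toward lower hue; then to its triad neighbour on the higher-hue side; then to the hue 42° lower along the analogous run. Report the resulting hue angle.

18 − 38 = -20 → -20 + 360 = 340°   (analog 38° ↓)
340 − 90 = 250°   (square ↓)
250 + 120 = 370 → 370 − 360 = 10°   (triadic ↑)
10 − 42 = -32 → -32 + 360 = 328°   (analog 42° ↓)

328°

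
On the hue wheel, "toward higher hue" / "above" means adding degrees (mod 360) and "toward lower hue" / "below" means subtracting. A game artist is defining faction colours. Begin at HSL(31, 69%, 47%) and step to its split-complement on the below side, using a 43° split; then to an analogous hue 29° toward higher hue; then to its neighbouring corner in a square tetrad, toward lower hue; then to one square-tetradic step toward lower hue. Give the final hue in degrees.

17°

+137° (split-comp 43° ↓): 31 + 137 = 168°
+29° (analog 29° ↑): 168 + 29 = 197°
−90° (square ↓): 197 − 90 = 107°
−90° (square ↓): 107 − 90 = 17°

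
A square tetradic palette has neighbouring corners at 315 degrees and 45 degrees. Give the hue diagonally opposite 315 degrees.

A square tetradic scheme places four hues 90° apart; opposite corners are 180° apart.
315 + 180 = 495 → 495 − 360 = 135°

135°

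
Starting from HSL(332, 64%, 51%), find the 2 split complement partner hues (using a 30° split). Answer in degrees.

122° and 182°

Split-complementary hues sit 30° either side of the complement.
Complement of 332°: 332 + 180 = 512 → 512 − 360 = 152°
152 − 30 = 122°
152 + 30 = 182°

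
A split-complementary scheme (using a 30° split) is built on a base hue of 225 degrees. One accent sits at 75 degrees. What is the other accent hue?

Split-complementary hues sit 30° either side of the complement.
Complement of the base 225°: 225 + 180 = 405 → 405 − 360 = 45°
The given accent 75° is 30° one side of 45°; the other accent sits 30° the other side: 45 − 30 = 15°

15°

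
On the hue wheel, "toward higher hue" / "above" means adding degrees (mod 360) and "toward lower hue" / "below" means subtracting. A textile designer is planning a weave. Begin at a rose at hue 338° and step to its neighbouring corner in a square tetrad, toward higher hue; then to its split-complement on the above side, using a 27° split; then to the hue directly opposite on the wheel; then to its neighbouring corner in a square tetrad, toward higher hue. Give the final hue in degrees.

185°

square ↑ +90°: 338 + 90 = 428 → 428 − 360 = 68°
split-comp 27° ↑ +207°: 68 + 207 = 275°
complement +180°: 275 + 180 = 455 → 455 − 360 = 95°
square ↑ +90°: 95 + 90 = 185°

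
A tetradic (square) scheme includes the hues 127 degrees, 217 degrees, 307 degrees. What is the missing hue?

37°

A square tetradic scheme places four hues every 90°.
The full set through 127° is {37°, 127°, 217°, 307°}.
Given {127°, 217°, 307°}, the missing hue is 37°.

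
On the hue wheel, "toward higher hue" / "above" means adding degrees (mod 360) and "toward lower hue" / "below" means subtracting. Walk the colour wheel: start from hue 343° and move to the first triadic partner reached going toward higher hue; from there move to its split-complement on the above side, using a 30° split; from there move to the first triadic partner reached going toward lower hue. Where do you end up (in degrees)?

343 + 120 = 463 → 463 − 360 = 103°   (triadic ↑)
103 + 210 = 313°   (split-comp 30° ↑)
313 − 120 = 193°   (triadic ↓)

193°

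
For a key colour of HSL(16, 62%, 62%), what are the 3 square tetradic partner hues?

106°, 196° and 286°

A square tetradic scheme places four hues every 90°.
16 + 90 = 106°
16 + 180 = 196°
16 + 270 = 286°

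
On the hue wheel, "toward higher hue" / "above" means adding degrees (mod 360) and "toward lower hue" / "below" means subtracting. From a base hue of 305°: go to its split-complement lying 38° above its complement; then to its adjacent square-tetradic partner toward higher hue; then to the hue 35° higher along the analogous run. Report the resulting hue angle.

288°

split-comp 38° ↑ +218°: 305 + 218 = 523 → 523 − 360 = 163°
square ↑ +90°: 163 + 90 = 253°
analog 35° ↑ +35°: 253 + 35 = 288°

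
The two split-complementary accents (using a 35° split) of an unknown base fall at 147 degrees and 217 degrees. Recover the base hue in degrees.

The accents sit 35° either side of the complement, so the complement is their short-arc midpoint on the wheel.
Short-arc midpoint of 147° and 217°: 182°.
Base is 180° from the complement: 182 − 180 = 2°

2°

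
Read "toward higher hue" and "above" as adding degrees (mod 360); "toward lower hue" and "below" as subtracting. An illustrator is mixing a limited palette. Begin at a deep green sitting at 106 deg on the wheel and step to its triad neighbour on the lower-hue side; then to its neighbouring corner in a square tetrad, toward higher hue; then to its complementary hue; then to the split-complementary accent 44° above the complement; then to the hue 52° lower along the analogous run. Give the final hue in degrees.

−120° (triadic ↓): 106 − 120 = -14 → -14 + 360 = 346°
+90° (square ↑): 346 + 90 = 436 → 436 − 360 = 76°
+180° (complement): 76 + 180 = 256°
+224° (split-comp 44° ↑): 256 + 224 = 480 → 480 − 360 = 120°
−52° (analog 52° ↓): 120 − 52 = 68°

68°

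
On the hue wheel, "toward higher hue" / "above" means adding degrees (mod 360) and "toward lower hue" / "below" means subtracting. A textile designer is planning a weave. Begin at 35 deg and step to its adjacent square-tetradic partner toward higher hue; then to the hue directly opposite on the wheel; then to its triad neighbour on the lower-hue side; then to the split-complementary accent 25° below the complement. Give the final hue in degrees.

+90° (square ↑): 35 + 90 = 125°
+180° (complement): 125 + 180 = 305°
−120° (triadic ↓): 305 − 120 = 185°
+155° (split-comp 25° ↓): 185 + 155 = 340°

340°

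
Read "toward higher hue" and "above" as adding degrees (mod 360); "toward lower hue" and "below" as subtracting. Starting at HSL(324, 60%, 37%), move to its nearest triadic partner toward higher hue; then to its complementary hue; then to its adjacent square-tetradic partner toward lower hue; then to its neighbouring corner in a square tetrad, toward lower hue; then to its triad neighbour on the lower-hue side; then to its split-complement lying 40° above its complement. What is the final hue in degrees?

+120° (triadic ↑): 324 + 120 = 444 → 444 − 360 = 84°
+180° (complement): 84 + 180 = 264°
−90° (square ↓): 264 − 90 = 174°
−90° (square ↓): 174 − 90 = 84°
−120° (triadic ↓): 84 − 120 = -36 → -36 + 360 = 324°
+220° (split-comp 40° ↑): 324 + 220 = 544 → 544 − 360 = 184°

184°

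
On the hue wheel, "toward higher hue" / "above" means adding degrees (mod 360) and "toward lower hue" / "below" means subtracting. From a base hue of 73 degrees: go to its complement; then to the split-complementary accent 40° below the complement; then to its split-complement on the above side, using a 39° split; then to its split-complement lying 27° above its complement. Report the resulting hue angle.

99°

73 + 180 = 253°   (complement)
253 + 140 = 393 → 393 − 360 = 33°   (split-comp 40° ↓)
33 + 219 = 252°   (split-comp 39° ↑)
252 + 207 = 459 → 459 − 360 = 99°   (split-comp 27° ↑)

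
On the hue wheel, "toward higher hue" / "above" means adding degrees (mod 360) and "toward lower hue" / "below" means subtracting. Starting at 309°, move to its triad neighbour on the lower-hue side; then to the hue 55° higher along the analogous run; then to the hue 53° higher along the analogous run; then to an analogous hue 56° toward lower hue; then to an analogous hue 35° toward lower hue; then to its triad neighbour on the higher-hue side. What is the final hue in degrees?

326°

triadic ↓ −120°: 309 − 120 = 189°
analog 55° ↑ +55°: 189 + 55 = 244°
analog 53° ↑ +53°: 244 + 53 = 297°
analog 56° ↓ −56°: 297 − 56 = 241°
analog 35° ↓ −35°: 241 − 35 = 206°
triadic ↑ +120°: 206 + 120 = 326°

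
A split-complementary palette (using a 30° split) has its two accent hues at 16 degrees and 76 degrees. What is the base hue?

226°

The accents sit 30° either side of the complement, so the complement is their short-arc midpoint on the wheel.
Short-arc midpoint of 16° and 76°: 46°.
Base is 180° from the complement: 46 − 180 = -134 → -134 + 360 = 226°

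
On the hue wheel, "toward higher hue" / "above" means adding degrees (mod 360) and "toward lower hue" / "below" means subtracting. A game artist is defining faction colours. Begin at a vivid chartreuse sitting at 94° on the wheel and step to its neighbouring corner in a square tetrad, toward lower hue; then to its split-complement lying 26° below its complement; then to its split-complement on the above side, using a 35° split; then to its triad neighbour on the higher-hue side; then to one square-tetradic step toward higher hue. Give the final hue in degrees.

square ↓ −90°: 94 − 90 = 4°
split-comp 26° ↓ +154°: 4 + 154 = 158°
split-comp 35° ↑ +215°: 158 + 215 = 373 → 373 − 360 = 13°
triadic ↑ +120°: 13 + 120 = 133°
square ↑ +90°: 133 + 90 = 223°

223°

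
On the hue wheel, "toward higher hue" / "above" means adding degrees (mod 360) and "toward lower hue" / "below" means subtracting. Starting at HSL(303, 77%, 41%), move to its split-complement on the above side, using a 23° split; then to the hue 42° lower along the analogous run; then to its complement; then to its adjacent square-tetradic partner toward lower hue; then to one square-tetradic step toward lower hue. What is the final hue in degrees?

split-comp 23° ↑ +203°: 303 + 203 = 506 → 506 − 360 = 146°
analog 42° ↓ −42°: 146 − 42 = 104°
complement +180°: 104 + 180 = 284°
square ↓ −90°: 284 − 90 = 194°
square ↓ −90°: 194 − 90 = 104°

104°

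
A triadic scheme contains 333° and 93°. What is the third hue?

213°

A triad spaces three hues 120° apart.
The full set is {93°, 213°, 333°}.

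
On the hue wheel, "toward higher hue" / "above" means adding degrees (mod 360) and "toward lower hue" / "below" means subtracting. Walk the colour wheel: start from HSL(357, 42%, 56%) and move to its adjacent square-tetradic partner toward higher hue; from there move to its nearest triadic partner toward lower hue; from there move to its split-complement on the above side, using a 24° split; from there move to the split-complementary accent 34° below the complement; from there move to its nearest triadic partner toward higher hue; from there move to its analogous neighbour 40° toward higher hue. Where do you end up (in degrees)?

+90° (square ↑): 357 + 90 = 447 → 447 − 360 = 87°
−120° (triadic ↓): 87 − 120 = -33 → -33 + 360 = 327°
+204° (split-comp 24° ↑): 327 + 204 = 531 → 531 − 360 = 171°
+146° (split-comp 34° ↓): 171 + 146 = 317°
+120° (triadic ↑): 317 + 120 = 437 → 437 − 360 = 77°
+40° (analog 40° ↑): 77 + 40 = 117°

117°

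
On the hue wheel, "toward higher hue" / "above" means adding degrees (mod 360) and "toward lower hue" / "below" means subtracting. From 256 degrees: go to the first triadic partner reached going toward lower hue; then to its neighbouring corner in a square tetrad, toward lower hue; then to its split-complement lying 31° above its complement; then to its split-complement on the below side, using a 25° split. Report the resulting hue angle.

−120° (triadic ↓): 256 − 120 = 136°
−90° (square ↓): 136 − 90 = 46°
+211° (split-comp 31° ↑): 46 + 211 = 257°
+155° (split-comp 25° ↓): 257 + 155 = 412 → 412 − 360 = 52°

52°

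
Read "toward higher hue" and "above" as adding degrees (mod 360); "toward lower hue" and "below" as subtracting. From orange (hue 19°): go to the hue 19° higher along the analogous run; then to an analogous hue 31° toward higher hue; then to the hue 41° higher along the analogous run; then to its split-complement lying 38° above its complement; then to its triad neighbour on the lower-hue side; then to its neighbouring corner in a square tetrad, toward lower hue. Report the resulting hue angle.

118°

analog 19° ↑ +19°: 19 + 19 = 38°
analog 31° ↑ +31°: 38 + 31 = 69°
analog 41° ↑ +41°: 69 + 41 = 110°
split-comp 38° ↑ +218°: 110 + 218 = 328°
triadic ↓ −120°: 328 − 120 = 208°
square ↓ −90°: 208 − 90 = 118°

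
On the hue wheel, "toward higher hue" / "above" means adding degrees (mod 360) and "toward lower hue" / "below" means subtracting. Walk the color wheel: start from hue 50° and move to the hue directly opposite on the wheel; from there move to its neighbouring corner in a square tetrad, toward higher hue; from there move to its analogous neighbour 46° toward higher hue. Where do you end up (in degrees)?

6°

complement +180°: 50 + 180 = 230°
square ↑ +90°: 230 + 90 = 320°
analog 46° ↑ +46°: 320 + 46 = 366 → 366 − 360 = 6°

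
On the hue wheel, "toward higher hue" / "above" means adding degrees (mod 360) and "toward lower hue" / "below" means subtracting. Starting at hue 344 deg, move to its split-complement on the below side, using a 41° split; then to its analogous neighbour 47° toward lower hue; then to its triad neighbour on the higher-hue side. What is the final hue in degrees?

196°

344 + 139 = 483 → 483 − 360 = 123°   (split-comp 41° ↓)
123 − 47 = 76°   (analog 47° ↓)
76 + 120 = 196°   (triadic ↑)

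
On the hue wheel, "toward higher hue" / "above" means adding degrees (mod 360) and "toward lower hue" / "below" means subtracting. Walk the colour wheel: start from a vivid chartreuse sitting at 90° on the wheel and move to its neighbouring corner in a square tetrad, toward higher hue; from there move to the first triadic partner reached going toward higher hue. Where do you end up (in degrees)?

300°

+90° (square ↑): 90 + 90 = 180°
+120° (triadic ↑): 180 + 120 = 300°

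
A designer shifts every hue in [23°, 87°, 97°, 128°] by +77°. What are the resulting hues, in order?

23 + 77 = 100°
87 + 77 = 164°
97 + 77 = 174°
128 + 77 = 205°

100°, 164°, 174°, 205°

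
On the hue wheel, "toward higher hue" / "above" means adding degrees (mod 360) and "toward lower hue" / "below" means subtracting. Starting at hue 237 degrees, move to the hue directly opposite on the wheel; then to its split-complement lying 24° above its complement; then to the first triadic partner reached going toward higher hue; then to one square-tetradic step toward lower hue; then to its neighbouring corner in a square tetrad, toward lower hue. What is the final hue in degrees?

201°

+180° (complement): 237 + 180 = 417 → 417 − 360 = 57°
+204° (split-comp 24° ↑): 57 + 204 = 261°
+120° (triadic ↑): 261 + 120 = 381 → 381 − 360 = 21°
−90° (square ↓): 21 − 90 = -69 → -69 + 360 = 291°
−90° (square ↓): 291 − 90 = 201°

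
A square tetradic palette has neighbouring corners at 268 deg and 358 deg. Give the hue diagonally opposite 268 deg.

A square tetradic scheme places four hues 90° apart; opposite corners are 180° apart.
268 + 180 = 448 → 448 − 360 = 88°

88°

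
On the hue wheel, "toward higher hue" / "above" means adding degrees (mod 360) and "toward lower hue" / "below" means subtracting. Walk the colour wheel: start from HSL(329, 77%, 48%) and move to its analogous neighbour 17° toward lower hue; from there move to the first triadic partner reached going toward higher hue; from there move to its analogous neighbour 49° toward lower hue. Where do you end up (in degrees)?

analog 17° ↓ −17°: 329 − 17 = 312°
triadic ↑ +120°: 312 + 120 = 432 → 432 − 360 = 72°
analog 49° ↓ −49°: 72 − 49 = 23°

23°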